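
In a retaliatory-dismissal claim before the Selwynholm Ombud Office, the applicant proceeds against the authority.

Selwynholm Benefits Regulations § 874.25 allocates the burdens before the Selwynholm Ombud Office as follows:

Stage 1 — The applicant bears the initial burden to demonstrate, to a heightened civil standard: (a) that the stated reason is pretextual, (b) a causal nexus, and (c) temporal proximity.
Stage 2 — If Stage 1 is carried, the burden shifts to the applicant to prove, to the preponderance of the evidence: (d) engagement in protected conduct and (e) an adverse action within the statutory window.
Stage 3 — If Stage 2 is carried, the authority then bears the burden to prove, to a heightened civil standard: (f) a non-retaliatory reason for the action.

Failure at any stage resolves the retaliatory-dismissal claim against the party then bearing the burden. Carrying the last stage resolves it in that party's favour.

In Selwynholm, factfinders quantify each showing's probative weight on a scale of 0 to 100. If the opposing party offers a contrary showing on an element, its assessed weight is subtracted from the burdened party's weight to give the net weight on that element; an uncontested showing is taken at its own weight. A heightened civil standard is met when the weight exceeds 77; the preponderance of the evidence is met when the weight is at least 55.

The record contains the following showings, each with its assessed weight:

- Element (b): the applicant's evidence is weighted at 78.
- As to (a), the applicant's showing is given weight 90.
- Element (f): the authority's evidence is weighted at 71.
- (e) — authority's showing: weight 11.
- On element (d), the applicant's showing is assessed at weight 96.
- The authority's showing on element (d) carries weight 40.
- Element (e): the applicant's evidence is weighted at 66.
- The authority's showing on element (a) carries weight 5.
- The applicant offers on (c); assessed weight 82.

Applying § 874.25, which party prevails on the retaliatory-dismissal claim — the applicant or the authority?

Stage 1 (applicant, a heightened civil standard, weight exceeds 77): (a) net 90−5=85 > 77 — meets; (b) 78 > 77 — meets; (c) 82 > 77 — meets.
  All elements met. The applicant retains the burden for Stage 2.
Stage 2 (applicant, the preponderance of the evidence, weight is at least 55): (d) net 96−40=56 ≥ 55 — meets; (e) net 66−11=55 ≥ 55 — meets.
  Stage 2 carried; the burden shifts to the authority.
Stage 3 (authority, a heightened civil standard, weight exceeds 77): (f) 71 ≤ 77 — fails.
  The authority does not carry Stage 3.
So the applicant prevails.

applicant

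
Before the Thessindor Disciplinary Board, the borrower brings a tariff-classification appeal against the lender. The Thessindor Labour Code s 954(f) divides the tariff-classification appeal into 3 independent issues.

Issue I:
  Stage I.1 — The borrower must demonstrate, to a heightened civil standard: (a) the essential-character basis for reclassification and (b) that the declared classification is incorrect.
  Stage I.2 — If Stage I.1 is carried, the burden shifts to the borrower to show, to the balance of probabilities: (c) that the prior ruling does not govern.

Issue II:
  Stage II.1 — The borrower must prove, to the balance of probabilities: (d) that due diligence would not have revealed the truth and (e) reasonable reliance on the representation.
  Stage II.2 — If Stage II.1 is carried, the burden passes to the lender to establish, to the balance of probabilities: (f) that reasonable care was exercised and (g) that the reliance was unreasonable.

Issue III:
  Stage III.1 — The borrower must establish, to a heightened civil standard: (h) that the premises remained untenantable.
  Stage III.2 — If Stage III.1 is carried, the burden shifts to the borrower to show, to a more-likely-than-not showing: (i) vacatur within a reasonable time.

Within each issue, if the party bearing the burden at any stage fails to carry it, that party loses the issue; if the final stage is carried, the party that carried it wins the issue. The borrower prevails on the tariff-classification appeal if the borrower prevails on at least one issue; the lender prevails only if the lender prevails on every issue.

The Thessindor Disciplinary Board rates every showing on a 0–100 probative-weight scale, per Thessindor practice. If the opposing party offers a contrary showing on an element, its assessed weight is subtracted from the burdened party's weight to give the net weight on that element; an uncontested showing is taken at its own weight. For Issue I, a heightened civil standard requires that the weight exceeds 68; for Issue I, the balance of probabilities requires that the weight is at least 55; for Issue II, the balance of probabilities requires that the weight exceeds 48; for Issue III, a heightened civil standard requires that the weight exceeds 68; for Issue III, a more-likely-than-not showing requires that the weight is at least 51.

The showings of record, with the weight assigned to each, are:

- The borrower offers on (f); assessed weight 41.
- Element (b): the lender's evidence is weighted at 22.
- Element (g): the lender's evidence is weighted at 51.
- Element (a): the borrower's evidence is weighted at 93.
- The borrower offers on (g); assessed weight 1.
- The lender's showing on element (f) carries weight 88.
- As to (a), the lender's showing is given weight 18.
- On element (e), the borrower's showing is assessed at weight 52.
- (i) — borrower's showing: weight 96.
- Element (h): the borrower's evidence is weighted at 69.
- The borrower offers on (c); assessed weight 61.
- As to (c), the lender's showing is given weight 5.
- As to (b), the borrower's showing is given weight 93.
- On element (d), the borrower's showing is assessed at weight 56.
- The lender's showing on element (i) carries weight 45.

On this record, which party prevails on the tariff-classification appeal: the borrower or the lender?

— Issue I —
Stage I.1 — burden on borrower; standard: a heightened civil standard (weight exceeds 68).
    (a): 93 − 18 = 75 > 68 [met]
    (b): 93 − 22 = 71 > 68 [met]
  Stage I.1 is satisfied; the borrower continues to bear the burden.
Stage I.2 — burden on borrower; standard: the balance of probabilities (weight is at least 55).
    (c): 61 − 5 = 56 ≥ 55 [met]
  All elements met at the final stage.
With every stage satisfied, the borrower prevails on this issue.
— Issue II —
Stage II.1 — burden on borrower; standard: the balance of probabilities (weight exceeds 48).
    (d): 56 > 48 [met]
    (e): 52 > 48 [met]
  The borrower carries Stage II.1; the lender now bears the burden.
Stage II.2 — burden on lender; standard: the balance of probabilities (weight exceeds 48).
    (f): 88 − 41 = 47 ≤ 48 [not met]
    (g): 51 − 1 = 50 > 48 [met]
  The lender does not carry Stage II.2.
The analysis ends at Stage II.2; the borrower prevails on this issue.
— Issue III —
At Stage III.1 the borrower must meet a heightened civil standard (weight exceeds 68): on (h) the weight is 69, which does exceed 68, so (h) meets the standard.
  Stage III.1 carried; the burden remains with the borrower.
At Stage III.2 the borrower must meet a more-likely-than-not showing (weight is at least 51): on (i) the weight is 96 less the opposing 45 gives net 51, which does reach 51, so (i) meets the standard.
  Stage III.2 carried; the final stage is satisfied.
Every stage carried; the borrower prevails on this issue.
Per-issue: Issue I → borrower; Issue II → borrower; Issue III → borrower. The borrower must prevail on at least one issue; overall, the borrower prevails.

borrower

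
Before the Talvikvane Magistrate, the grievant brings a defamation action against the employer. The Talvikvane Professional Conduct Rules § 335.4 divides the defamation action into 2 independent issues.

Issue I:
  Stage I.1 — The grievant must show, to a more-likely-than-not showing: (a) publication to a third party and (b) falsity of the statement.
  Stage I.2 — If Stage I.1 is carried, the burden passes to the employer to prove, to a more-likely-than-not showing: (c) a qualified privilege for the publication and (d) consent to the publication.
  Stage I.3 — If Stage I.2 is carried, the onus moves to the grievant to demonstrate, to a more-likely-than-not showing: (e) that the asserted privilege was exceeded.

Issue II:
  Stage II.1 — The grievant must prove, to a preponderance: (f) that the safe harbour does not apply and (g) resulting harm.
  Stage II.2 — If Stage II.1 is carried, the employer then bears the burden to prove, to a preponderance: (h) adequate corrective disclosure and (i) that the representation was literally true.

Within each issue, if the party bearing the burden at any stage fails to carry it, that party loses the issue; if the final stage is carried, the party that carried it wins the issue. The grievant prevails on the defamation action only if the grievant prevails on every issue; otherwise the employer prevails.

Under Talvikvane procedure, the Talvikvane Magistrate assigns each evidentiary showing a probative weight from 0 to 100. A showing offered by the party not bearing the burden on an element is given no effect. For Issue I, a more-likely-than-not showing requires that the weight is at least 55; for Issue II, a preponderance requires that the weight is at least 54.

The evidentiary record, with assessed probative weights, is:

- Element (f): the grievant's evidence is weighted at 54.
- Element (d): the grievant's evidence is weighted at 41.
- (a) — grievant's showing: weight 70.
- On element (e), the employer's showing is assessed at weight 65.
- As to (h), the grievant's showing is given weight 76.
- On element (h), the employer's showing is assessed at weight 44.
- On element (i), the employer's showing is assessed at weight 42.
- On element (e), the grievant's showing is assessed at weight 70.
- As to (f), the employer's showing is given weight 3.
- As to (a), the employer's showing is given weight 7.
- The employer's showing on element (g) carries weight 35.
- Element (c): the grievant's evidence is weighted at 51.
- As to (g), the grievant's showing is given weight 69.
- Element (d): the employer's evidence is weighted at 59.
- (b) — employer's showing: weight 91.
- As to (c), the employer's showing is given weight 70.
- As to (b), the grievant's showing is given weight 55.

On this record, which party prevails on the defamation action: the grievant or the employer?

— Issue I —
Stage I.1 — burden on grievant; standard: a more-likely-than-not showing (weight is at least 55).
    (a): 70 (employer's 7 disregarded) ≥ 55 [met]
    (b): 55 (employer's 91 disregarded) ≥ 55 [met]
  Stage I.1 is satisfied; the onus moves to the employer.
Stage I.2 — burden on employer; standard: a more-likely-than-not showing (weight is at least 55).
    (c): 70 (grievant's 51 disregarded) ≥ 55 [met]
    (d): 59 (grievant's 41 disregarded) ≥ 55 [met]
  The employer carries Stage I.2; the grievant now bears the burden.
Stage I.3 — burden on grievant; standard: a more-likely-than-not showing (weight is at least 55).
    (e): 70 (employer's 65 disregarded) ≥ 55 [met]
  Stage I.3 carried; the final stage is satisfied.
All stages carried — the grievant prevails on this issue.
— Issue II —
At Stage II.1 the grievant must meet a preponderance (weight is at least 54): on (f) the weight is 54 (the employer's 3 is given no effect), ≥ 54, so (f) meets the standard; on (g) the weight is 69 (the employer's 35 is given no effect), ≥ 54, so (g) meets the standard.
  Stage II.1 carried; the burden shifts to the employer.
At Stage II.2 the employer must meet a preponderance (weight is at least 54): on (h) the weight is 44 (the grievant's 76 is given no effect), < 54, so (h) does not meet the standard; on (i) the weight is 42, < 54, so (i) does not meet the standard.
  Stage II.2 not carried; the employer fails its burden.
The analysis ends at Stage II.2; the grievant prevails on this issue.
Per-issue: Issue I → grievant; Issue II → grievant. The grievant must prevail on every issue; overall, the grievant prevails.

grievant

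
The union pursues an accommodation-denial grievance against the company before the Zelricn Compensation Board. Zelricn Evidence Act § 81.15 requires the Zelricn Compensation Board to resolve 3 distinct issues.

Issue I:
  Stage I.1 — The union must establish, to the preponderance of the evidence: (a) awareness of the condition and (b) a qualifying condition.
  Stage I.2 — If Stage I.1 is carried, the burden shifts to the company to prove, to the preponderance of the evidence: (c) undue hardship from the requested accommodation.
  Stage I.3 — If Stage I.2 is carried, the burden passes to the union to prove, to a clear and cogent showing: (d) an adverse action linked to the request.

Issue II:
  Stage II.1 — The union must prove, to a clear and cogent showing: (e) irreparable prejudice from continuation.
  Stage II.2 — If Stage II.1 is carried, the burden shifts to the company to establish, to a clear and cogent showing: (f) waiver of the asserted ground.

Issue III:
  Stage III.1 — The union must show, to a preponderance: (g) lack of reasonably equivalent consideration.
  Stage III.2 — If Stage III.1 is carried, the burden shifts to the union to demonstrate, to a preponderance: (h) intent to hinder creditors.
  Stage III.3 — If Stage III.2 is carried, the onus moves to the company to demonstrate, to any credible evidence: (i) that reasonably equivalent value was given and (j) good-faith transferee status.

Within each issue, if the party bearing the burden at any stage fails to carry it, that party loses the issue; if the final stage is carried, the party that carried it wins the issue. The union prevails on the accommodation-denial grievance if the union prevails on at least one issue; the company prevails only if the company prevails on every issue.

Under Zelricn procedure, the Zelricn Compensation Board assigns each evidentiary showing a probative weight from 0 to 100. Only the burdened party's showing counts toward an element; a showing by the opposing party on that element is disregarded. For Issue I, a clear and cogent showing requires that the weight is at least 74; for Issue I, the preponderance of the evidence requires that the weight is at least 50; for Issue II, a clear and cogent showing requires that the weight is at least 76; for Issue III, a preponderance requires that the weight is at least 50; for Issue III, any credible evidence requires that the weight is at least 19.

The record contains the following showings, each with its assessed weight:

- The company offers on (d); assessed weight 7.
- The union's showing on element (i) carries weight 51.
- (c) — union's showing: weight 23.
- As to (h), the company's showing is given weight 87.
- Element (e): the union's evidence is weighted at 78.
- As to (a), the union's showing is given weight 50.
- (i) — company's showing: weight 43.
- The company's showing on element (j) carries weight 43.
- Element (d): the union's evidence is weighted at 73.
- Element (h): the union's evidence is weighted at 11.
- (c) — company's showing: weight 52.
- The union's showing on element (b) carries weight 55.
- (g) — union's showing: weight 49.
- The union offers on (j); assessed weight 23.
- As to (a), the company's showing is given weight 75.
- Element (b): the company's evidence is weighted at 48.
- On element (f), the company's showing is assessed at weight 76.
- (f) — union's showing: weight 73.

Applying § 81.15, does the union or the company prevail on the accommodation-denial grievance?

company

— Issue I —
At Stage I.1 the union must meet the preponderance of the evidence (weight is at least 50): on (a) the weight is 50 (the company's 75 is given no effect), which does reach 50, so (a) meets the standard; on (b) the weight is 55 (the company's 48 is given no effect), which does reach 50, so (b) meets the standard.
  Stage I.1 carried; the burden shifts to the company.
At Stage I.2 the company must meet the preponderance of the evidence (weight is at least 50): on (c) the weight is 52 (the union's 23 is given no effect), which does reach 50, so (c) meets the standard.
  Stage I.2 carried; the burden shifts to the union.
At Stage I.3 the union must meet a clear and cogent showing (weight is at least 74): on (d) the weight is 73 (the company's 7 is given no effect), < 74, so (d) does not meet the standard.
  Not every element is met, so the union fails to carry Stage I.3.
The analysis ends at Stage I.3; the company prevails on this issue.
— Issue II —
At Stage II.1 the union must meet a clear and cogent showing (weight is at least 76): on (e) the weight is 78, which does reach 76, so (e) meets the standard.
  All elements met. The burden passes to the company.
At Stage II.2 the company must meet a clear and cogent showing (weight is at least 76): on (f) the weight is 76 (the union's 73 is given no effect), ≥ 76, so (f) meets the standard.
  The company carries the last stage.
With every stage satisfied, the company prevails on this issue.
— Issue III —
Stage III.1 — burden on union; standard: a preponderance (weight is at least 50).
    (g): 49 < 50 [not met]
  Stage III.1 not carried; the union fails its burden.
The analysis ends at Stage III.1; the company prevails on this issue.
Per-issue: Issue I → company; Issue II → company; Issue III → company. The union must prevail on at least one issue; overall, the company prevails.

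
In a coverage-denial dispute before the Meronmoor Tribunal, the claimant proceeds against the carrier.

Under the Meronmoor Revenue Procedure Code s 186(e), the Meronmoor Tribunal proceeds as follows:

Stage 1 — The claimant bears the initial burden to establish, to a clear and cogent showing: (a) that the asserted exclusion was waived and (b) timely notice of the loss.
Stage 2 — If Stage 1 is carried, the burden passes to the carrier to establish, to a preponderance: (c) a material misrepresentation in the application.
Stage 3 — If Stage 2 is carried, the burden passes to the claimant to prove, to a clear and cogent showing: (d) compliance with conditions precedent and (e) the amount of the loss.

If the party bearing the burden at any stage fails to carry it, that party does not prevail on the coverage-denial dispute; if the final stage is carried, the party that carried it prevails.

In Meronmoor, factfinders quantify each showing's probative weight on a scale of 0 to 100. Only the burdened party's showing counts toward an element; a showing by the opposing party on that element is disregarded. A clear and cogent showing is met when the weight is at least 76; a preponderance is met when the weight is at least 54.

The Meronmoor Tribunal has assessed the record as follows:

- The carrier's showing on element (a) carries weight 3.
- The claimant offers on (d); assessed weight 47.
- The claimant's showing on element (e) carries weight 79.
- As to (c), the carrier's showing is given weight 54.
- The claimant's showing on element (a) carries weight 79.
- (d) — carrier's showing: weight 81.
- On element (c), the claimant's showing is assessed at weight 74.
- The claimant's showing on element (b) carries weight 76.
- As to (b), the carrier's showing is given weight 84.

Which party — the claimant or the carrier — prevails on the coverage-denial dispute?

Stage 1 (claimant, a clear and cogent showing, weight is at least 76): (a) 79 (carrier's 3 disregarded) ≥ 76 — meets; (b) 76 (carrier's 84 disregarded) ≥ 76 — meets.
  Stage 1 carried; the burden shifts to the carrier.
Stage 2 (carrier, a preponderance, weight is at least 54): (c) 54 (claimant's 74 disregarded) ≥ 54 — meets.
  The carrier carries Stage 2; the claimant now bears the burden.
Stage 3 (claimant, a clear and cogent showing, weight is at least 76): (d) 47 (carrier's 81 disregarded) < 76 — fails; (e) 79 ≥ 76 — meets.
  Stage 3 not carried; the claimant fails its burden.
So the carrier prevails.

carrier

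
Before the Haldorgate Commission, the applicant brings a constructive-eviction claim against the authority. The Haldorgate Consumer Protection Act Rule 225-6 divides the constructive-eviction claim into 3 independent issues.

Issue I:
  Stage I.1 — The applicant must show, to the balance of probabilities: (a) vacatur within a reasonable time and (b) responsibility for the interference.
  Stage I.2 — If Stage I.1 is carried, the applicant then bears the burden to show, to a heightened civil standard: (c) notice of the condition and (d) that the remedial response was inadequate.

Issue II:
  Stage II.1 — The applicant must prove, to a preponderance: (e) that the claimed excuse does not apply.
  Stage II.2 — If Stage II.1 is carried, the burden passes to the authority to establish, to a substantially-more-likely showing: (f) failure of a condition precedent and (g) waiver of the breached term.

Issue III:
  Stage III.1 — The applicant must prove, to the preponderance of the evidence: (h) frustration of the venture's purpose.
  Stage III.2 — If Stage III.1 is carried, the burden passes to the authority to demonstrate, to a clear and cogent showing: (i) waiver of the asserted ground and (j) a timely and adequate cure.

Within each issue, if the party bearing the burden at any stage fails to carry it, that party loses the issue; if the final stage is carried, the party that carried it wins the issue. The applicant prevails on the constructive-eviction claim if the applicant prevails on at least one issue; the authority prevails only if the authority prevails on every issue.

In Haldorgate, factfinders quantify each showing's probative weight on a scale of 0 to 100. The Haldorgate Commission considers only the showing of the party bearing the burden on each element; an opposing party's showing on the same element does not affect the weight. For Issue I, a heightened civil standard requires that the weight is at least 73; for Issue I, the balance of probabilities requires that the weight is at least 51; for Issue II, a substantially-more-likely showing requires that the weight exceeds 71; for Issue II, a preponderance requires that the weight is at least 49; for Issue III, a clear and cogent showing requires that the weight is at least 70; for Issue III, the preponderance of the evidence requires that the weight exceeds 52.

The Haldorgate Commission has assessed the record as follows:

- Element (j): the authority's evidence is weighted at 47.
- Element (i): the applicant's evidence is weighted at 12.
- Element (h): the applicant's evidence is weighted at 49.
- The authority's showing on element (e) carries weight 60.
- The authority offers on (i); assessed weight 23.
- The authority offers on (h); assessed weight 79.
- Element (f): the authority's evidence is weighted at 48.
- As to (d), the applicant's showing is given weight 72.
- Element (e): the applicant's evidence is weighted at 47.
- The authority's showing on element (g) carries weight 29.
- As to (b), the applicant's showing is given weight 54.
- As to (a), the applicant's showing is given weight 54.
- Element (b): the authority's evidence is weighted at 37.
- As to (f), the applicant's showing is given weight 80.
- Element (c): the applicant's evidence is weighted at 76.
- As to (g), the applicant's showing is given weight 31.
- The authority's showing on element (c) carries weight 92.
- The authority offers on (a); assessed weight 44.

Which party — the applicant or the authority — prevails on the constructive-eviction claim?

— Issue I —
Stage I.1 — burden on applicant; standard: the balance of probabilities (weight is at least 51).
    (a): 54 (authority's 44 disregarded) ≥ 51 [met]
    (b): 54 (authority's 37 disregarded) ≥ 51 [met]
  Stage I.1 carried; the burden remains with the applicant.
Stage I.2 — burden on applicant; standard: a heightened civil standard (weight is at least 73).
    (c): 76 (authority's 92 disregarded) ≥ 73 [met]
    (d): 72 < 73 [not met]
  Not every element is met, so the applicant fails to carry Stage I.2.
The authority prevails on this issue.
— Issue II —
At Stage II.1 the applicant must meet a preponderance (weight is at least 49): on (e) the weight is 47 (the authority's 60 is given no effect), which does not reach 49, so (e) does not meet the standard.
  Stage II.1 not carried; the applicant fails its burden.
The authority prevails on this issue.
— Issue III —
Stage III.1 (applicant, the preponderance of the evidence, weight exceeds 52): (h) 49 (authority's 79 disregarded) ≤ 52 — fails.
  The applicant does not carry Stage III.1.
The authority prevails on this issue.
Per-issue: Issue I → authority; Issue II → authority; Issue III → authority. The applicant must prevail on at least one issue; overall, the authority prevails.

authority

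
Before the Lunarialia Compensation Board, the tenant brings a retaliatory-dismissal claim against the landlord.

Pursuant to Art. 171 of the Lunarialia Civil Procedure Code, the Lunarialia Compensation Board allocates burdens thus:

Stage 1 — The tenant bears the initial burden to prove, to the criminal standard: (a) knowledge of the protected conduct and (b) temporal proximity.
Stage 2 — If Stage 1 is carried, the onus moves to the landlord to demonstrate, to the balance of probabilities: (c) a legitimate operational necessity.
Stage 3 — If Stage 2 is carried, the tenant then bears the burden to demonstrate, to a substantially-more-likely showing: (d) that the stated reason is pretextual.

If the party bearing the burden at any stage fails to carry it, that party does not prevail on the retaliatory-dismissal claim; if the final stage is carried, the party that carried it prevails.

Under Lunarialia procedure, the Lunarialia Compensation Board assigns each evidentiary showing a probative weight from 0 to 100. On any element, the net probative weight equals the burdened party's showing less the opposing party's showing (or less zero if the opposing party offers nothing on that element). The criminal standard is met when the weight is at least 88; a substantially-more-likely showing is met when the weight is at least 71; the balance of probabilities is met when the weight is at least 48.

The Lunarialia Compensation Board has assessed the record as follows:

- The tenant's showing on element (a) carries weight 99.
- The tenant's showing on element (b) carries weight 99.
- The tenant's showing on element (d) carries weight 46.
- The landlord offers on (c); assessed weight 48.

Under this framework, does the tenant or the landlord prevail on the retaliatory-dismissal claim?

Stage 1 (tenant, the criminal standard, weight is at least 88): (a) 99 ≥ 88 — meets; (b) 99 ≥ 88 — meets.
  Stage 1 is satisfied; the onus moves to the landlord.
Stage 2 (landlord, the balance of probabilities, weight is at least 48): (c) 48 ≥ 48 — meets.
  Stage 2 carried; the burden shifts to the tenant.
Stage 3 (tenant, a substantially-more-likely showing, weight is at least 71): (d) 46 < 71 — fails.
  The tenant does not carry Stage 3.
The analysis ends at Stage 3; the landlord prevails.

landlord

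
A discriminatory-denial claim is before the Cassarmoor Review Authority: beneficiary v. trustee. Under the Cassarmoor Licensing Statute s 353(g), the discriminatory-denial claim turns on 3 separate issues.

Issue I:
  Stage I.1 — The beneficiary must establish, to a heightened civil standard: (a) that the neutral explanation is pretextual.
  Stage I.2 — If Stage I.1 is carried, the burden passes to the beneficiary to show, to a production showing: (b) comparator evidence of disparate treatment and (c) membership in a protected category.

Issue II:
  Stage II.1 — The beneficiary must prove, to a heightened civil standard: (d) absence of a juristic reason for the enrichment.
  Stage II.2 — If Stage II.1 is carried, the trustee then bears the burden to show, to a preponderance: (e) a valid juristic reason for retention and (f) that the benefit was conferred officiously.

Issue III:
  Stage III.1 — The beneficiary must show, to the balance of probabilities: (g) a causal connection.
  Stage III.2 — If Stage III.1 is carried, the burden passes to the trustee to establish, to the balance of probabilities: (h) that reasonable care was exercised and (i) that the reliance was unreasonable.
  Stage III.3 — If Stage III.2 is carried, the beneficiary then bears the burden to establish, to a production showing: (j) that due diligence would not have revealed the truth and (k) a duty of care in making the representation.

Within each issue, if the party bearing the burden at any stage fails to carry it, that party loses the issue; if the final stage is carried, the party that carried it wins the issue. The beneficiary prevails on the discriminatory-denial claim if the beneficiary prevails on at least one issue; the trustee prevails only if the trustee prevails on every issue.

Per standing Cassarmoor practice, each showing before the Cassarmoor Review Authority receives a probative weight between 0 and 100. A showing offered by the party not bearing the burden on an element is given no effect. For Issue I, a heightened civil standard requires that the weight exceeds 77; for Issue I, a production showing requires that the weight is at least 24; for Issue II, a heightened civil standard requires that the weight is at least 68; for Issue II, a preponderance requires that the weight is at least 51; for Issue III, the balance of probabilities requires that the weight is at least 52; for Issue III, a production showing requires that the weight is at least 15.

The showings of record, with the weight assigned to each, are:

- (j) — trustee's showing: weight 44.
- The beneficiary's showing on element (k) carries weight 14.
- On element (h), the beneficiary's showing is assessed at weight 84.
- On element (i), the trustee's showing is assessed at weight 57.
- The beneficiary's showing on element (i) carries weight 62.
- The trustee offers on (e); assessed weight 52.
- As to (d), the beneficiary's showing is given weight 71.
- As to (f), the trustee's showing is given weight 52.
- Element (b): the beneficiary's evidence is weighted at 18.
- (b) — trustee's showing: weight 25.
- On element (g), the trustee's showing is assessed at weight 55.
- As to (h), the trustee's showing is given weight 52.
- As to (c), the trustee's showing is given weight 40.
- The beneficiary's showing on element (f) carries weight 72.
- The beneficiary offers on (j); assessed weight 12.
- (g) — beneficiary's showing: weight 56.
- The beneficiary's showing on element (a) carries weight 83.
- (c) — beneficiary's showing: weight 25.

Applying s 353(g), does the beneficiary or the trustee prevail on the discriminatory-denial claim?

trustee

— Issue I —
Stage I.1 (beneficiary, a heightened civil standard, weight exceeds 77): (a) 83 > 77 — meets.
  Stage I.1 carried; the burden remains with the beneficiary.
Stage I.2 (beneficiary, a production showing, weight is at least 24): (b) 18 (trustee's 25 disregarded) < 24 — fails; (c) 25 (trustee's 40 disregarded) ≥ 24 — meets.
  The beneficiary does not carry Stage I.2.
So the trustee prevails on this issue.
— Issue II —
At Stage II.1 the beneficiary must meet a heightened civil standard (weight is at least 68): on (d) the weight is 71, which does reach 68, so (d) meets the standard.
  Stage II.1 is satisfied; the onus moves to the trustee.
At Stage II.2 the trustee must meet a preponderance (weight is at least 51): on (e) the weight is 52, which does reach 51, so (e) meets the standard; on (f) the weight is 52 (the beneficiary's 72 is given no effect), ≥ 51, so (f) meets the standard.
  Stage II.2 carried; the final stage is satisfied.
All stages carried — the trustee prevails on this issue.
— Issue III —
At Stage III.1 the beneficiary must meet the balance of probabilities (weight is at least 52): on (g) the weight is 56 (the trustee's 55 is given no effect), which does reach 52, so (g) meets the standard.
  The beneficiary carries Stage III.1; the trustee now bears the burden.
At Stage III.2 the trustee must meet the balance of probabilities (weight is at least 52): on (h) the weight is 52 (the beneficiary's 84 is given no effect), which does reach 52, so (h) meets the standard; on (i) the weight is 57 (the beneficiary's 62 is given no effect), ≥ 52, so (i) meets the standard.
  The trustee carries Stage III.2; the beneficiary now bears the burden.
At Stage III.3 the beneficiary must meet a production showing (weight is at least 15): on (j) the weight is 12 (the trustee's 44 is given no effect), < 15, so (j) does not meet the standard; on (k) the weight is 14, < 15, so (k) does not meet the standard.
  The beneficiary does not carry Stage III.3.
The analysis ends at Stage III.3; the trustee prevails on this issue.
Per-issue: Issue I → trustee; Issue II → trustee; Issue III → trustee. The beneficiary must prevail on at least one issue; overall, the trustee prevails.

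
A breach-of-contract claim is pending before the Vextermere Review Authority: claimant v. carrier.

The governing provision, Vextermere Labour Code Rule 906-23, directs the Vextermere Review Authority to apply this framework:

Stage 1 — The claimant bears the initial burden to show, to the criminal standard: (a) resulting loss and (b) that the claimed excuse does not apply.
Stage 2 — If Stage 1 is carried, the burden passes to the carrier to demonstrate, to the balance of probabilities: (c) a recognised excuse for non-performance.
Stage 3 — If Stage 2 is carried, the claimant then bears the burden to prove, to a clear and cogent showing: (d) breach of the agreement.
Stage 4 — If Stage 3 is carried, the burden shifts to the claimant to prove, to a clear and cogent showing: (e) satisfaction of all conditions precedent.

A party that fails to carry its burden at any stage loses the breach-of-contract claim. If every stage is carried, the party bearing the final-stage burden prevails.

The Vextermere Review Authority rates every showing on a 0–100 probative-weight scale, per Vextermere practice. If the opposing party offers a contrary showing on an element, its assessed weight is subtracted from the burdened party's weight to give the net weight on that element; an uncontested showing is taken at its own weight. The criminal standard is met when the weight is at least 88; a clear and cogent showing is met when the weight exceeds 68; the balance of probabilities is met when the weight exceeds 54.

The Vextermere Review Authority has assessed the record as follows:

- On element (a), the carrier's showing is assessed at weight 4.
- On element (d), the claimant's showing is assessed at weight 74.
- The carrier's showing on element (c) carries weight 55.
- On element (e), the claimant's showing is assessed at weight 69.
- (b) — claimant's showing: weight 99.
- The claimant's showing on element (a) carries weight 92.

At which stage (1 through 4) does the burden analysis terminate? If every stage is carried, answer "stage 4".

Stage 1 — burden on claimant; standard: the criminal standard (weight is at least 88).
    (a): 92 − 4 = 88 ≥ 88 [met]
    (b): 99 ≥ 88 [met]
  The claimant carries Stage 1; the carrier now bears the burden.
Stage 2 — burden on carrier; standard: the balance of probabilities (weight exceeds 54).
    (c): 55 > 54 [met]
  Stage 2 is satisfied; the onus moves to the claimant.
Stage 3 — burden on claimant; standard: a clear and cogent showing (weight exceeds 68).
    (d): 74 > 68 [met]
  Stage 3 is satisfied; the claimant continues to bear the burden.
Stage 4 — burden on claimant; standard: a clear and cogent showing (weight exceeds 68).
    (e): 69 > 68 [met]
  Stage 4 carried; the final stage is satisfied.
With every stage satisfied, the claimant prevails.

stage 4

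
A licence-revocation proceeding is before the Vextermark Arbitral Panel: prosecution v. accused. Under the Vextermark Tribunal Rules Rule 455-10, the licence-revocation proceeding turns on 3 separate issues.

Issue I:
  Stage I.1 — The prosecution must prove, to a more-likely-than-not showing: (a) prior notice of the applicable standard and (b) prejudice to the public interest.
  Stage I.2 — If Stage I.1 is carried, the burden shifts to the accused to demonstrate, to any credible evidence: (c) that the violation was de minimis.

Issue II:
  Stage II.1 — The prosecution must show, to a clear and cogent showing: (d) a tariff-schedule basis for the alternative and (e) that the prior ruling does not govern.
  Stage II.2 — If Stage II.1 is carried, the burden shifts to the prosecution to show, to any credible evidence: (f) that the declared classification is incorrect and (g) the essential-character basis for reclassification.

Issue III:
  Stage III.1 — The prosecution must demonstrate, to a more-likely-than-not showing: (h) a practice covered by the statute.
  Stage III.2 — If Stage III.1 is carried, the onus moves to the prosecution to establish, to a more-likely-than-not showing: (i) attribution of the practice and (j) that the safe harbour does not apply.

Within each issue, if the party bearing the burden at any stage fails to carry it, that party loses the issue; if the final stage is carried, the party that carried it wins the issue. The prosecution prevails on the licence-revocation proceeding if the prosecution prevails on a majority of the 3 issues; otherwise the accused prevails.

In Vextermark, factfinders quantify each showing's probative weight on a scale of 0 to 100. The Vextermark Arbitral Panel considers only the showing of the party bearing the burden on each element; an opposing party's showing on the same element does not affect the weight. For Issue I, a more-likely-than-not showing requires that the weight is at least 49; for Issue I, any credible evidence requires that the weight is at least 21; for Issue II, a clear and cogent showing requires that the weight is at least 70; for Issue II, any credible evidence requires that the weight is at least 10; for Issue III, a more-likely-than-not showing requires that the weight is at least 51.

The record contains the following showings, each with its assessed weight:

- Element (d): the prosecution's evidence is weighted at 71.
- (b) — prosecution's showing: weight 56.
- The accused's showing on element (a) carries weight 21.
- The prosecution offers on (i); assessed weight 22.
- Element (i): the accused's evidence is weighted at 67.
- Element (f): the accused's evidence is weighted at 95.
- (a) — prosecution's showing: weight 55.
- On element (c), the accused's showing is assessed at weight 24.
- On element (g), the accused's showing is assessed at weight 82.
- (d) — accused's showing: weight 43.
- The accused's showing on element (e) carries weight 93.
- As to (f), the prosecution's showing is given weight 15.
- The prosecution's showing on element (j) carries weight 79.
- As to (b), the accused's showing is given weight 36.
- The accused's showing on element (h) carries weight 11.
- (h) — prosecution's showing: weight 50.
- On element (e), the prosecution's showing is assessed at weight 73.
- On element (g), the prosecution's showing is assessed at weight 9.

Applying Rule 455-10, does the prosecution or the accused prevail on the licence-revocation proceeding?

accused

— Issue I —
Stage I.1 (prosecution, a more-likely-than-not showing, weight is at least 49): (a) 55 (accused's 21 disregarded) ≥ 49 — meets; (b) 56 (accused's 36 disregarded) ≥ 49 — meets.
  Stage I.1 carried; the burden shifts to the accused.
Stage I.2 (accused, any credible evidence, weight is at least 21): (c) 24 ≥ 21 — meets.
  The accused carries the last stage.
With every stage satisfied, the accused prevails on this issue.
— Issue II —
Stage II.1 (prosecution, a clear and cogent showing, weight is at least 70): (d) 71 (accused's 43 disregarded) ≥ 70 — meets; (e) 73 (accused's 93 disregarded) ≥ 70 — meets.
  All elements met. The prosecution retains the burden for Stage II.2.
Stage II.2 (prosecution, any credible evidence, weight is at least 10): (f) 15 (accused's 95 disregarded) ≥ 10 — meets; (g) 9 (accused's 82 disregarded) < 10 — fails.
  Not every element is met, so the prosecution fails to carry Stage II.2.
The analysis ends at Stage II.2; the accused prevails on this issue.
— Issue III —
At Stage III.1 the prosecution must meet a more-likely-than-not showing (weight is at least 51): on (h) the weight is 50 (the accused's 11 is given no effect), which does not reach 51, so (h) does not meet the standard.
  Stage III.1 not carried; the prosecution fails its burden.
So the accused prevails on this issue.
Per-issue: Issue I → accused; Issue II → accused; Issue III → accused. The prosecution must prevail on a majority of issues; overall, the accused prevails.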